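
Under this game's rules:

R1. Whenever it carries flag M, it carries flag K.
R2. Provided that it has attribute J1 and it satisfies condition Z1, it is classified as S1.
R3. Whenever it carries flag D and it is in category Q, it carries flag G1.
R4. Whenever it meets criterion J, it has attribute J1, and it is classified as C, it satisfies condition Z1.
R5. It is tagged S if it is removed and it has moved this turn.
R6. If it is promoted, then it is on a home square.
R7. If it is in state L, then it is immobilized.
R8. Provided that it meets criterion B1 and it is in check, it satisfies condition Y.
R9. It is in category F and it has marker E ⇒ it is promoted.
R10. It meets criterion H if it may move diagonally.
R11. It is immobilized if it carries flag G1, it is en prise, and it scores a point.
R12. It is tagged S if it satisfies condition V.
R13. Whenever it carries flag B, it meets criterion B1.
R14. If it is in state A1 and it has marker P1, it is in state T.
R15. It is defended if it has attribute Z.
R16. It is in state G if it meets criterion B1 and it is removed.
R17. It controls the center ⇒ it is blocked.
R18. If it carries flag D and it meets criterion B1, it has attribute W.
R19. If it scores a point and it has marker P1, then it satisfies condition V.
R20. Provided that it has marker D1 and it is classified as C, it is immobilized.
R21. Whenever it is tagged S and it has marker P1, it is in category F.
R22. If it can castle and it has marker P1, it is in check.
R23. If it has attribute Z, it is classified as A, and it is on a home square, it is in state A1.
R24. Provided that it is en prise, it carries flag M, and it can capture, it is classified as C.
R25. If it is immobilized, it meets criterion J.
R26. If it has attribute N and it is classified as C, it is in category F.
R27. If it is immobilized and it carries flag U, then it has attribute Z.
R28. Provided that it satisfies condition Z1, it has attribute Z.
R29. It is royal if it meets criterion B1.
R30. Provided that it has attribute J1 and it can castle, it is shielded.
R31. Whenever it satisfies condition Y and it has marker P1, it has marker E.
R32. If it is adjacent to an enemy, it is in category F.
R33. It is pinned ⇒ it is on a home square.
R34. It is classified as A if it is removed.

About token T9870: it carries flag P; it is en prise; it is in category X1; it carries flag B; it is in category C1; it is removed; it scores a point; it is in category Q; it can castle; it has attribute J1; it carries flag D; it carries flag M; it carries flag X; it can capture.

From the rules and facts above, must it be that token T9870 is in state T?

Forward chaining from the given facts derives: carries flag K, carries flag G1, is immobilized, meets criterion B1, is in state G, has attribute W, is classified as C, meets criterion J, is royal, is shielded, is classified as A, satisfies condition Z1, has attribute Z, is classified as S1, is defended.
The only rule concluding "it is in state T" is R14, which needs "it is in state A1"; that is never established.

No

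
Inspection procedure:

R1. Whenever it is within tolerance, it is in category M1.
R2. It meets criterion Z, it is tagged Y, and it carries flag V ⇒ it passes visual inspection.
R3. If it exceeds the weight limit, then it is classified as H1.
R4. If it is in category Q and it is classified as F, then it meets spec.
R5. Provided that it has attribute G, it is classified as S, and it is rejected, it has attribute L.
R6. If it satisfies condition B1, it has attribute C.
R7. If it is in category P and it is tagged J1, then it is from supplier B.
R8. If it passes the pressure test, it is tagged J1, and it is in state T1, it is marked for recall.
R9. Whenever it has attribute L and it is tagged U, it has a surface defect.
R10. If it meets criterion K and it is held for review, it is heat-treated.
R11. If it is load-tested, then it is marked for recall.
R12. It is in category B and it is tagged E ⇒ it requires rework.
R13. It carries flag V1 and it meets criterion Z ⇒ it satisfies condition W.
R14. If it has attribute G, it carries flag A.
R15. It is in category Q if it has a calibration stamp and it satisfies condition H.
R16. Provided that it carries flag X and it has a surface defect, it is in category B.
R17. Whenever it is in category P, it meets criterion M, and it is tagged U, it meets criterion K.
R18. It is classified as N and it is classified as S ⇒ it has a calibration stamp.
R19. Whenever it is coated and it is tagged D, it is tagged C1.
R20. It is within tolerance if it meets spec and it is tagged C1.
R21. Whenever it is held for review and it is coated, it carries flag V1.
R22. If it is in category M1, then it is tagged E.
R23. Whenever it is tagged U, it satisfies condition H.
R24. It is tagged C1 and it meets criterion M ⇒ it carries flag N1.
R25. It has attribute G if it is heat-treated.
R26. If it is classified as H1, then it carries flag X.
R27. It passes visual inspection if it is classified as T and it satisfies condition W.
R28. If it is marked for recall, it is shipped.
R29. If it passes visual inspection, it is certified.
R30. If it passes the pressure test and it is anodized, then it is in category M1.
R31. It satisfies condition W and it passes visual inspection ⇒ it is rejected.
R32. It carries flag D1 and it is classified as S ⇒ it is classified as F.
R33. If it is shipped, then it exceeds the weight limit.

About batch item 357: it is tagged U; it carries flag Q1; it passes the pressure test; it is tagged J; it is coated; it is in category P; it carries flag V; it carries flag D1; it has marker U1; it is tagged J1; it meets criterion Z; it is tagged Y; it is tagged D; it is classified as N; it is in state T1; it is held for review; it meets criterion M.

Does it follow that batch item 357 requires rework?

Forward chaining from the given facts derives: passes visual inspection, is from supplier B, is marked for recall, meets criterion K, is tagged C1, carries flag V1, satisfies condition H, carries flag N1, is shipped, is certified, exceeds the weight limit, is classified as H1, is heat-treated, satisfies condition W, has attribute G, carries flag X, is rejected, carries flag A.
The only rule concluding "it requires rework" is R12, which needs "it is in category B"; that is never established.

No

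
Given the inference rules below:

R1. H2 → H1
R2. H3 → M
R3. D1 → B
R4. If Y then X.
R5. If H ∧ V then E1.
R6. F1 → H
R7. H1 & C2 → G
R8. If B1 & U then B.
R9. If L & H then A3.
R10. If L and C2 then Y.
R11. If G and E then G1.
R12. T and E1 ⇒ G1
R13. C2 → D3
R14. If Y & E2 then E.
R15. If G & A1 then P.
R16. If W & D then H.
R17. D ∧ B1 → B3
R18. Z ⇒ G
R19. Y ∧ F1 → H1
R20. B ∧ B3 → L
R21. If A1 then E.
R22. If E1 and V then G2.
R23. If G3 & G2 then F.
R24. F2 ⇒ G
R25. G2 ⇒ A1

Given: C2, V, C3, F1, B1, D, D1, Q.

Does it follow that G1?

B  (by R3: D1)
H  (by R6: F1)
B3  (by R17: D, B1)
L  (by R20: B, B3)
E1  (by R5: H, V)
Y  (by R10: L, C2)
H1  (by R19: Y, F1)
G2  (by R22: E1, V)
A1  (by R25: G2)
G  (by R7: H1, C2)
E  (by R21: A1)
G1  (by R11: G, E)

Yes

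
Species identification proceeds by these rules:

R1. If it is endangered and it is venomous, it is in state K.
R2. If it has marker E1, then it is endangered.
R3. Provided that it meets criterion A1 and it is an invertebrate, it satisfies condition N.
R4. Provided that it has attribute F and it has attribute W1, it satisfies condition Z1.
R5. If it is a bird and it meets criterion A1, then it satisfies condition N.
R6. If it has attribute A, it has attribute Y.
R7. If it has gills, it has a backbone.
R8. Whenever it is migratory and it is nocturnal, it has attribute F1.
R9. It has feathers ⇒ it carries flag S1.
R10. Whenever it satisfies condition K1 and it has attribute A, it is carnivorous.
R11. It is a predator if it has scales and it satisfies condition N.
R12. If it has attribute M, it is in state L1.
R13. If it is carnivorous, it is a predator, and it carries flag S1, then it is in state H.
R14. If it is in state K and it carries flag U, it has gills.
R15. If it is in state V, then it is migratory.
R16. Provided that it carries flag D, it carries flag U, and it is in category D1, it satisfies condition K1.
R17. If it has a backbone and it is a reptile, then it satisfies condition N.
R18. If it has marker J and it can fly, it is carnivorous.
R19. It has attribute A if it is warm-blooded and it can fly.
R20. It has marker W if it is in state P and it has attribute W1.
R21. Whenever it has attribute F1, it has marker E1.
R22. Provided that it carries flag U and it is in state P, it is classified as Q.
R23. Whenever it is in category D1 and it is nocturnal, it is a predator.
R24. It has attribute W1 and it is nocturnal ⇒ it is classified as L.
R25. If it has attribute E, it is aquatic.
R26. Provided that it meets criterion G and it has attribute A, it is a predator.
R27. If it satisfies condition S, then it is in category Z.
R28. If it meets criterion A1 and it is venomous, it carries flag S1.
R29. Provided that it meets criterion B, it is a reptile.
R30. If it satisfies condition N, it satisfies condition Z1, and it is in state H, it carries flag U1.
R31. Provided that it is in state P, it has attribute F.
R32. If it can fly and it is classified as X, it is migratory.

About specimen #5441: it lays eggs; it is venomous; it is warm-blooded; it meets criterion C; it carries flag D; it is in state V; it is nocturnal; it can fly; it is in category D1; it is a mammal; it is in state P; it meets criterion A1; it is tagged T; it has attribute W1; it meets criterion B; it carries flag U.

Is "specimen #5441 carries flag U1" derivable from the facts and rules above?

By R15 (it is in state V): it is migratory.
By R16 (it carries flag D, it carries flag U, it is in category D1): it satisfies condition K1.
By R19 (it is warm-blooded, it can fly): it has attribute A.
By R23 (it is in category D1, it is nocturnal): it is a predator.
By R28 (it meets criterion A1, it is venomous): it carries flag S1.
By R29 (it meets criterion B): it is a reptile.
By R31 (it is in state P): it has attribute F.
By R4 (it has attribute F, it has attribute W1): it satisfies condition Z1.
By R8 (it is migratory, it is nocturnal): it has attribute F1.
By R10 (it satisfies condition K1, it has attribute A): it is carnivorous.
By R13 (it is carnivorous, it is a predator, it carries flag S1): it is in state H.
By R21 (it has attribute F1): it has marker E1.
By R2 (it has marker E1): it is endangered.
By R1 (it is endangered, it is venomous): it is in state K.
By R14 (it is in state K, it carries flag U): it has gills.
By R7 (it has gills): it has a backbone.
By R17 (it has a backbone, it is a reptile): it satisfies condition N.
By R30 (it satisfies condition N, it satisfies condition Z1, it is in state H): it carries flag U1.

Yes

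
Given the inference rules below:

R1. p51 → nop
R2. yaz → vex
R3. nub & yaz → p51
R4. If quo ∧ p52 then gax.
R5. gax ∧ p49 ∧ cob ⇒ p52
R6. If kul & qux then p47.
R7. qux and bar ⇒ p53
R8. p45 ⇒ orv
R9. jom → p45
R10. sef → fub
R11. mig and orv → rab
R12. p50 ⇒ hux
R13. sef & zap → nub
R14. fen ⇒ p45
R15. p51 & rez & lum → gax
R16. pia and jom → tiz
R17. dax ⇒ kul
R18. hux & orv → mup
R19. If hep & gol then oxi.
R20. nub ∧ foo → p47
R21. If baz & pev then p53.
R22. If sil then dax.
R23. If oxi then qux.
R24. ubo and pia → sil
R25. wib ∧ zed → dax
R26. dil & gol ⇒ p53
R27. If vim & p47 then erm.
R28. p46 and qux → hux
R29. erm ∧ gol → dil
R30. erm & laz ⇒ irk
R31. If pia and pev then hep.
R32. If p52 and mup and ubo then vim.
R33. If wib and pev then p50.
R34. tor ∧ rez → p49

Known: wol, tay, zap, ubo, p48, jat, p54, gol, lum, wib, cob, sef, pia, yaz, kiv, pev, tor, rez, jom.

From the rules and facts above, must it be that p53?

p45  (by R9: jom)
nub  (by R13: sef, zap)
sil  (by R24: ubo, pia)
hep  (by R31: pia, pev)
p50  (by R33: wib, pev)
p49  (by R34: tor, rez)
p51  (by R3: nub, yaz)
orv  (by R8: p45)
hux  (by R12: p50)
gax  (by R15: p51, rez, lum)
mup  (by R18: hux, orv)
oxi  (by R19: hep, gol)
dax  (by R22: sil)
qux  (by R23: oxi)
p52  (by R5: gax, p49, cob)
kul  (by R17: dax)
vim  (by R32: p52, mup, ubo)
p47  (by R6: kul, qux)
erm  (by R27: vim, p47)
dil  (by R29: erm, gol)
p53  (by R26: dil, gol)

Yes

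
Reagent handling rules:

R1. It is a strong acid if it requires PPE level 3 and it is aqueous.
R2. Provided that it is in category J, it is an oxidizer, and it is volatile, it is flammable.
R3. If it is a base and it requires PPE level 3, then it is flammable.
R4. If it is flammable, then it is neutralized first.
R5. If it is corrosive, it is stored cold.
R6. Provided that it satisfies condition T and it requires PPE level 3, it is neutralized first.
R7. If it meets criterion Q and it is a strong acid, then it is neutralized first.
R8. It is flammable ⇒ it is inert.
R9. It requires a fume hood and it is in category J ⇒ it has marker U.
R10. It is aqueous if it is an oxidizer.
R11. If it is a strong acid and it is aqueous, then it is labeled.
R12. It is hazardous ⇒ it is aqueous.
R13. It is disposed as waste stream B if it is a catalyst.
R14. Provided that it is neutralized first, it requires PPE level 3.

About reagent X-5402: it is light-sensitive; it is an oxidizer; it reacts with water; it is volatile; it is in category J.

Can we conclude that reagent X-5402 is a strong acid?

Yes

By R2 (it is in category J, it is an oxidizer, it is volatile): it is flammable.
By R4 (it is flammable): it is neutralized first.
By R10 (it is an oxidizer): it is aqueous.
By R14 (it is neutralized first): it requires PPE level 3.
By R1 (it requires PPE level 3, it is aqueous): it is a strong acid.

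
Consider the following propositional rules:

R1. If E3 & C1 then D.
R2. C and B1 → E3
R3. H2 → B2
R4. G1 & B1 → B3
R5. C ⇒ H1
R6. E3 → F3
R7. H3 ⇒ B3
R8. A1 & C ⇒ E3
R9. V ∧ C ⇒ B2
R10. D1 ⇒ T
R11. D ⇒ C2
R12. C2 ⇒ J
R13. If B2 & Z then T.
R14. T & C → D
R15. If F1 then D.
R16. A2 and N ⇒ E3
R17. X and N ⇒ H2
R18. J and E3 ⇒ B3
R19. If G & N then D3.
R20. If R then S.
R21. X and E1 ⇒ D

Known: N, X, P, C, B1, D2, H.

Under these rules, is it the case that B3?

Forward chaining from the given facts derives: E3, H1, F3, H2, B2.
Rules concluding B3: R4 needs G1; R7 needs H3; R18 needs J — none of these are established.

No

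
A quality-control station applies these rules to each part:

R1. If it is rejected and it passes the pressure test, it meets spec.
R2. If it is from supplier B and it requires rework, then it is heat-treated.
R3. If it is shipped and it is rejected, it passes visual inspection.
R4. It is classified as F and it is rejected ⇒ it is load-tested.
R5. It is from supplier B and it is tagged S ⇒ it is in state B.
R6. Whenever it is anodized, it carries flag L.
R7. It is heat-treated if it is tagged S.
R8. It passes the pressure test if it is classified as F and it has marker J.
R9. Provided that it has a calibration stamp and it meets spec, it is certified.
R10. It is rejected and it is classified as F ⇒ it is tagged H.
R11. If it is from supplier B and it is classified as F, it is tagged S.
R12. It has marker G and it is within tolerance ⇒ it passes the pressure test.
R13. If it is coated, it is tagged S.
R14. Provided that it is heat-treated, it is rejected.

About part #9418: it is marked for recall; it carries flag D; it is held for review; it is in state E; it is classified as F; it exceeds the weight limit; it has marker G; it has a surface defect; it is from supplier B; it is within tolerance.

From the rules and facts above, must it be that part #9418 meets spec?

Yes

By R11 (it is from supplier B, it is classified as F): it is tagged S.
By R12 (it has marker G, it is within tolerance): it passes the pressure test.
By R7 (it is tagged S): it is heat-treated.
By R14 (it is heat-treated): it is rejected.
By R1 (it is rejected, it passes the pressure test): it meets spec.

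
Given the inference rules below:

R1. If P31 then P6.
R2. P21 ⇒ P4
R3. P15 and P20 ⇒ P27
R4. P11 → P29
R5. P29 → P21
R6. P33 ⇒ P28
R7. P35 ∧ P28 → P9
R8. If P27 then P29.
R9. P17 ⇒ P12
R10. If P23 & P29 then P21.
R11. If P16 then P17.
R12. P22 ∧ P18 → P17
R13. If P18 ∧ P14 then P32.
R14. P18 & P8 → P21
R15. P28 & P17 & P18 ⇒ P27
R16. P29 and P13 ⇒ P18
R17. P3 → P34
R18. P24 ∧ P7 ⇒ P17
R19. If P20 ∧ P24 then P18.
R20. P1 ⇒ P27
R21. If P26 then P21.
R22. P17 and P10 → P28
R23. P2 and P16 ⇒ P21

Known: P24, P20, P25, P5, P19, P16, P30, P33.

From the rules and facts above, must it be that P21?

P28  (by R6: P33)
P17  (by R11: P16)
P18  (by R19: P20, P24)
P27  (by R15: P28, P17, P18)
P29  (by R8: P27)
P21  (by R5: P29)

Yes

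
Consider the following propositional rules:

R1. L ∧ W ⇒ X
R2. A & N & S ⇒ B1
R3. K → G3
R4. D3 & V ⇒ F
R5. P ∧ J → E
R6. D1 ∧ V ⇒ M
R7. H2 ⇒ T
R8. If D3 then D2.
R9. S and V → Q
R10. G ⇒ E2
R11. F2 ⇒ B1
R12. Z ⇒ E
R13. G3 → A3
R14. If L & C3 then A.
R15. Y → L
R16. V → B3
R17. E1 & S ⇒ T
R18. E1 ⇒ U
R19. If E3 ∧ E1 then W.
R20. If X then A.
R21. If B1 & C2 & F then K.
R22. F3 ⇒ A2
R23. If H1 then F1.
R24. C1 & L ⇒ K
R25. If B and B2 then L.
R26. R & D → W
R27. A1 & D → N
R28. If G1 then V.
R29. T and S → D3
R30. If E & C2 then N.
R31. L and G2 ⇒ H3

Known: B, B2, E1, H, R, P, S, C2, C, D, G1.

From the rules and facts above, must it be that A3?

Forward chaining from the given facts derives: T, U, L, W, V, D3, X, F, D2, Q, B3, A.
The only rule concluding A3 is R13, which needs G3; that is never established.

No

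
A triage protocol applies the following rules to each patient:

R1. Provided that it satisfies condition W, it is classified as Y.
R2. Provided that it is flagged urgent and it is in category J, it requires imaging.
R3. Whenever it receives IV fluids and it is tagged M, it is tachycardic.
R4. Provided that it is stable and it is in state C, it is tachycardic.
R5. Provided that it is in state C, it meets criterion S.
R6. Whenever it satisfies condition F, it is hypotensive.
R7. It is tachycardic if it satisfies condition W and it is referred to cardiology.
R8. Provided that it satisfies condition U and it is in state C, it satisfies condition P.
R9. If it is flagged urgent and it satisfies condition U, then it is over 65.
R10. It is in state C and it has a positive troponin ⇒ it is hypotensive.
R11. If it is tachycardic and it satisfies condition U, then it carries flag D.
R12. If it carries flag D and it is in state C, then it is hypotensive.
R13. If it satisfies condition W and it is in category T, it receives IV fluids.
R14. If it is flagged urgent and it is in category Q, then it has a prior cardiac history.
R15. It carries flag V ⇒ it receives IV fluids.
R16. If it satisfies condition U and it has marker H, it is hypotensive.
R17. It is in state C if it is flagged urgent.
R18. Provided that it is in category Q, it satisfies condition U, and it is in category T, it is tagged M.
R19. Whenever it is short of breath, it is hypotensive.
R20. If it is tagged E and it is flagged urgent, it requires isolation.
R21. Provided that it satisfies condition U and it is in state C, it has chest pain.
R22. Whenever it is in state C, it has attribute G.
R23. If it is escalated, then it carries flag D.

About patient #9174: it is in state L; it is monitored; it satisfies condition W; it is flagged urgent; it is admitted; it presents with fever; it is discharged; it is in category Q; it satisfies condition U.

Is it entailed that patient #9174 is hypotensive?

No

Forward chaining from the given facts derives: is classified as Y, is over 65, has a prior cardiac history, is in state C, has chest pain, has attribute G, meets criterion S, satisfies condition P.
Rules concluding "it is hypotensive": R6 needs "it satisfies condition F"; R10 needs "it has a positive troponin"; R12 needs "it carries flag D"; R16 needs "it has marker H"; R19 needs "it is short of breath" — none of these are established.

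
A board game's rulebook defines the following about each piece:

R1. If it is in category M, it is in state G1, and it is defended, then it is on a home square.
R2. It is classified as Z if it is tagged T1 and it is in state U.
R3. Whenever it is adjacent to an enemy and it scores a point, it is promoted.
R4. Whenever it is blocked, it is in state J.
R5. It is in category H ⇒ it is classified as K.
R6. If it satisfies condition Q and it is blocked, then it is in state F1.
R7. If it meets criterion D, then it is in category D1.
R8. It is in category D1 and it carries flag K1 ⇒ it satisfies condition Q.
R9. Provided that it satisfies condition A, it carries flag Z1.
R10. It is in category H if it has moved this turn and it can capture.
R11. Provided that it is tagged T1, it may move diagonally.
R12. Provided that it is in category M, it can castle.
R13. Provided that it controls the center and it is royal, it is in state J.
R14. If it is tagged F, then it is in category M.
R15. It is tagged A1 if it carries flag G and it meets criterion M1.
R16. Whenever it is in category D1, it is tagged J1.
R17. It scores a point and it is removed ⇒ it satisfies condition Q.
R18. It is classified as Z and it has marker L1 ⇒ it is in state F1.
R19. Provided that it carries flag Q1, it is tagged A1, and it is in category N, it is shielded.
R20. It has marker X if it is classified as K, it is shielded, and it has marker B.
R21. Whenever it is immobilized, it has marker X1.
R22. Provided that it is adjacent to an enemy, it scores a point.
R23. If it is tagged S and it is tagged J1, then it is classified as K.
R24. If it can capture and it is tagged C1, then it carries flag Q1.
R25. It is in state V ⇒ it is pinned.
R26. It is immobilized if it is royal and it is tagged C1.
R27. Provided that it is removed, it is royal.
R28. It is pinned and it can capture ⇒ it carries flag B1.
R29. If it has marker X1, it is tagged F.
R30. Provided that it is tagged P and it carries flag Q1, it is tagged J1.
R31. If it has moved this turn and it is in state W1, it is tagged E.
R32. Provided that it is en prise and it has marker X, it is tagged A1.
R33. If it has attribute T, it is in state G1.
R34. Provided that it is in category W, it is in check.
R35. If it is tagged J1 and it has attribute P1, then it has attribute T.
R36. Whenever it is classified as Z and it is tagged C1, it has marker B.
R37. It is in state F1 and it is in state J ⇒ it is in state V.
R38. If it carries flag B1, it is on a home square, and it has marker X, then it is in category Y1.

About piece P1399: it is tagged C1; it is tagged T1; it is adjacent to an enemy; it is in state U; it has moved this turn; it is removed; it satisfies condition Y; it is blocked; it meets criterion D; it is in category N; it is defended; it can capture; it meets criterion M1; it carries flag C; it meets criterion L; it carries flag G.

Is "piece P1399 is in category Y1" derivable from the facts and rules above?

No

Forward chaining from the given facts derives: is classified as Z, is in state J, is in category D1, is in category H, may move diagonally, is tagged A1, is tagged J1, scores a point, carries flag Q1, is royal, has marker B, is promoted, is classified as K, satisfies condition Q, is shielded, has marker X, is immobilized, is in state F1, has marker X1, is tagged F, is in state V, is in category M, is pinned, carries flag B1, can castle.
The only rule concluding "it is in category Y1" is R38, which needs "it is on a home square"; that is never established.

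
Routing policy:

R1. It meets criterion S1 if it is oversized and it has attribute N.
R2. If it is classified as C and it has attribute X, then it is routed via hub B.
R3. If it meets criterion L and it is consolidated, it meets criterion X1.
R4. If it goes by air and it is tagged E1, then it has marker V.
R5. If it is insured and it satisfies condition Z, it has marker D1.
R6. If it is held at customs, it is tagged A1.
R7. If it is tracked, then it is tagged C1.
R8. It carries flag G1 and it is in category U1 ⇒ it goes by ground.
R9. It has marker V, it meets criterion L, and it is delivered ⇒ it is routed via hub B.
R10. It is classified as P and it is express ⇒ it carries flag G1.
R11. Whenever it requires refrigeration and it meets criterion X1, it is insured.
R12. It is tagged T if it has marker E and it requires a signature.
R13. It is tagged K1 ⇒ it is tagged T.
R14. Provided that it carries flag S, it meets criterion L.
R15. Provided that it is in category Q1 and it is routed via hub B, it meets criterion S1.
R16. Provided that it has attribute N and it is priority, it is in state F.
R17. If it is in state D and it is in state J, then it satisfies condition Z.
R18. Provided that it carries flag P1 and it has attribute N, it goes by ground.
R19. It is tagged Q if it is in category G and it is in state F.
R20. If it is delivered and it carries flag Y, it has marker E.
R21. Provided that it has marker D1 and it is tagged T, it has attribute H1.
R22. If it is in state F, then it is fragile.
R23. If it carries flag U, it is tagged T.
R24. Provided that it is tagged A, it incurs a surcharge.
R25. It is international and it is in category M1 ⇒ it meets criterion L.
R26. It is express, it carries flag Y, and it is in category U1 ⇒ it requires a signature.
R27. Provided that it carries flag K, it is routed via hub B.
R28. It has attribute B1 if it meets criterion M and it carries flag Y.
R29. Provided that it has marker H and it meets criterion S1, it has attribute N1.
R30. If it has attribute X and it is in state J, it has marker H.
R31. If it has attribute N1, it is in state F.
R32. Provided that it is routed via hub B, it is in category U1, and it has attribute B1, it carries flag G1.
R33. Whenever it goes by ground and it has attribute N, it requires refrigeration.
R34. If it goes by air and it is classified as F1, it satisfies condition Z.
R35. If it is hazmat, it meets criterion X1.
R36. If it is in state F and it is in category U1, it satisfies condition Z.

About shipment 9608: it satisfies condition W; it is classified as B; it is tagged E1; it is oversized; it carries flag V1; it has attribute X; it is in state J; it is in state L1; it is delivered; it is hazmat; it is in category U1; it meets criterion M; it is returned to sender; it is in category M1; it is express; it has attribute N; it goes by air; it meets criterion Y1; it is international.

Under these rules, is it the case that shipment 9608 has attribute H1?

Forward chaining from the given facts derives: meets criterion S1, has marker V, meets criterion L, has marker H, meets criterion X1, is routed via hub B, has attribute N1, is in state F, satisfies condition Z, is fragile.
The only rule concluding "it has attribute H1" is R21, which needs "it has marker D1"; that is never established.

No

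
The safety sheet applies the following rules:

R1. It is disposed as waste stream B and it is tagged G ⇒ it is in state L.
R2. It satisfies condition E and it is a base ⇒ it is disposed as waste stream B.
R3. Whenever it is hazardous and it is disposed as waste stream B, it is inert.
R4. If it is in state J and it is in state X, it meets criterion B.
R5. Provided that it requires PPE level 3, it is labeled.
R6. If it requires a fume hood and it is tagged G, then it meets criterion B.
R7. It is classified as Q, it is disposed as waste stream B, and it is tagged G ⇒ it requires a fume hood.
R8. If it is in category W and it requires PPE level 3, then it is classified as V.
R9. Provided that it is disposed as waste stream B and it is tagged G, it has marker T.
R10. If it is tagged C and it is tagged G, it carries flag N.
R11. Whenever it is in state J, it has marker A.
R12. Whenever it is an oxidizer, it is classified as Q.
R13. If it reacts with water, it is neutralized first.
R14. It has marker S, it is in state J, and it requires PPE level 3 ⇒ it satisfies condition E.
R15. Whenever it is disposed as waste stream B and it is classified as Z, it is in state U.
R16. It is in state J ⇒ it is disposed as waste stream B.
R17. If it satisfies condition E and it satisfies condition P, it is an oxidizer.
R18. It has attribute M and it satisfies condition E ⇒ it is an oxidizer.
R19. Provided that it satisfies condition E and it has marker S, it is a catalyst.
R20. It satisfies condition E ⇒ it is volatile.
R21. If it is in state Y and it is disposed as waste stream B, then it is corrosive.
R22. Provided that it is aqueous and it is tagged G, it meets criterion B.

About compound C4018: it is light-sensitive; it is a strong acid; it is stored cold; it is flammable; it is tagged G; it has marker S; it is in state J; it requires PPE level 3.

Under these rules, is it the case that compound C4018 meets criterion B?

Forward chaining from the given facts derives: is labeled, has marker A, satisfies condition E, is disposed as waste stream B, is a catalyst, is volatile, is in state L, has marker T.
Rules concluding "it meets criterion B": R4 needs "it is in state X"; R6 needs "it requires a fume hood"; R22 needs "it is aqueous" — none of these are established.

No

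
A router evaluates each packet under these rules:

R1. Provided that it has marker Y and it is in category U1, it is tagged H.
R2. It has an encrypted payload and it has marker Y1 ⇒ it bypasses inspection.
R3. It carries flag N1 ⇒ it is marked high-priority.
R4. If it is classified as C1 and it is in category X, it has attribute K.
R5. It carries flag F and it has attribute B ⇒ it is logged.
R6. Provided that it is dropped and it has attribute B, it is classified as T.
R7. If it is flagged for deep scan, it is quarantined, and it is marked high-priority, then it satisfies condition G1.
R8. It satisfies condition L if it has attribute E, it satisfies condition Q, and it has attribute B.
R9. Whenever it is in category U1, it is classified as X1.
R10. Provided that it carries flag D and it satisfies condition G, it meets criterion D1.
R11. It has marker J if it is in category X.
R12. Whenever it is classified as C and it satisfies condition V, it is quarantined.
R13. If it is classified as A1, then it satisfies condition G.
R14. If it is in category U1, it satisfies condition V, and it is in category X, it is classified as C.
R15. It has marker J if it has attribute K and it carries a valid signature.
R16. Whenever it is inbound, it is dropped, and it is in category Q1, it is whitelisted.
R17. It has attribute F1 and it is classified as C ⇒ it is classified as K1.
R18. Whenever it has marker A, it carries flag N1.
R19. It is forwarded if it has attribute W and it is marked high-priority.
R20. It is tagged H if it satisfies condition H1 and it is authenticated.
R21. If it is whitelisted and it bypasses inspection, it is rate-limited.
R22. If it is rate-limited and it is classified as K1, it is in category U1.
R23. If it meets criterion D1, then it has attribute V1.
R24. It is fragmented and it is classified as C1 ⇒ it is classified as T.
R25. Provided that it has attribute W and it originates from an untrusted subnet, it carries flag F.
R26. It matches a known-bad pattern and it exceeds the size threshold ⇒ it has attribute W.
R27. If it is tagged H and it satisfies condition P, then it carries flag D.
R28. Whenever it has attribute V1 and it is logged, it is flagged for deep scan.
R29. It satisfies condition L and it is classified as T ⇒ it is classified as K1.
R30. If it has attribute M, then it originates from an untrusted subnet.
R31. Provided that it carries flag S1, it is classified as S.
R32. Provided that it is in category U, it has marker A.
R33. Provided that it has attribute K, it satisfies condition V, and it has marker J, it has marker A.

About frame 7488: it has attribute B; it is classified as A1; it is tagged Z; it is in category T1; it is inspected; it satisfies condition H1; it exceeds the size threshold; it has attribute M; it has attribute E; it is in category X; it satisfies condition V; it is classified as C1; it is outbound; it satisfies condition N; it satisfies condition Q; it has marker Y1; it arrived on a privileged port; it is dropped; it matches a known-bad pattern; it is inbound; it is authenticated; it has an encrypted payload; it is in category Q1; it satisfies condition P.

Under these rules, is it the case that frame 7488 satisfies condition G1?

By R2 (it has an encrypted payload, it has marker Y1): it bypasses inspection.
By R4 (it is classified as C1, it is in category X): it has attribute K.
By R6 (it is dropped, it has attribute B): it is classified as T.
By R8 (it has attribute E, it satisfies condition Q, it has attribute B): it satisfies condition L.
By R11 (it is in category X): it has marker J.
By R13 (it is classified as A1): it satisfies condition G.
By R16 (it is inbound, it is dropped, it is in category Q1): it is whitelisted.
By R20 (it satisfies condition H1, it is authenticated): it is tagged H.
By R21 (it is whitelisted, it bypasses inspection): it is rate-limited.
By R26 (it matches a known-bad pattern, it exceeds the size threshold): it has attribute W.
By R27 (it is tagged H, it satisfies condition P): it carries flag D.
By R29 (it satisfies condition L, it is classified as T): it is classified as K1.
By R30 (it has attribute M): it originates from an untrusted subnet.
By R33 (it has attribute K, it satisfies condition V, it has marker J): it has marker A.
By R10 (it carries flag D, it satisfies condition G): it meets criterion D1.
By R18 (it has marker A): it carries flag N1.
By R22 (it is rate-limited, it is classified as K1): it is in category U1.
By R23 (it meets criterion D1): it has attribute V1.
By R25 (it has attribute W, it originates from an untrusted subnet): it carries flag F.
By R3 (it carries flag N1): it is marked high-priority.
By R5 (it carries flag F, it has attribute B): it is logged.
By R14 (it is in category U1, it satisfies condition V, it is in category X): it is classified as C.
By R28 (it has attribute V1, it is logged): it is flagged for deep scan.
By R12 (it is classified as C, it satisfies condition V): it is quarantined.
By R7 (it is flagged for deep scan, it is quarantined, it is marked high-priority): it satisfies condition G1.

Yes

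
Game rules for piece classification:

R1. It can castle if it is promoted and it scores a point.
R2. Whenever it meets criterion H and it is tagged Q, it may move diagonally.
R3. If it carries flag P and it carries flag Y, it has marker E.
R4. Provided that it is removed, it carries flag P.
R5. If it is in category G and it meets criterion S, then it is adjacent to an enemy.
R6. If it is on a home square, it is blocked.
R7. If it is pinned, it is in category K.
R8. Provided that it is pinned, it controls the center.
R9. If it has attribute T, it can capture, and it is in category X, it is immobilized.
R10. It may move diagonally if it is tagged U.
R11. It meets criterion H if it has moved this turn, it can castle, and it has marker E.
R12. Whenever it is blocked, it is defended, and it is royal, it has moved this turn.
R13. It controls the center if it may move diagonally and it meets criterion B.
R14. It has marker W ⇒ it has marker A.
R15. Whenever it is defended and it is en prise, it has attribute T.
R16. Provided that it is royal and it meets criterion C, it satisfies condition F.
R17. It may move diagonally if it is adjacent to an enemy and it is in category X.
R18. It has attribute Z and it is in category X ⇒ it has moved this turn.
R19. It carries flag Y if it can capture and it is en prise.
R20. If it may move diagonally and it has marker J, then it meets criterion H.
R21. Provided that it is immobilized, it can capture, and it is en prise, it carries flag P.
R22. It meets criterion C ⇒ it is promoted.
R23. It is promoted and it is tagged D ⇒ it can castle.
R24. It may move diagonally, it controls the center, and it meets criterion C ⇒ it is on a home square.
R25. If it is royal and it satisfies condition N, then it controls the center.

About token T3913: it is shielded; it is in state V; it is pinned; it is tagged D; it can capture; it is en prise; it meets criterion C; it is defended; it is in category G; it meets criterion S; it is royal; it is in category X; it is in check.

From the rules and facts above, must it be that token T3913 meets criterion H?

Yes

By R5 (it is in category G, it meets criterion S): it is adjacent to an enemy.
By R8 (it is pinned): it controls the center.
By R15 (it is defended, it is en prise): it has attribute T.
By R17 (it is adjacent to an enemy, it is in category X): it may move diagonally.
By R19 (it can capture, it is en prise): it carries flag Y.
By R22 (it meets criterion C): it is promoted.
By R23 (it is promoted, it is tagged D): it can castle.
By R24 (it may move diagonally, it controls the center, it meets criterion C): it is on a home square.
By R6 (it is on a home square): it is blocked.
By R9 (it has attribute T, it can capture, it is in category X): it is immobilized.
By R12 (it is blocked, it is defended, it is royal): it has moved this turn.
By R21 (it is immobilized, it can capture, it is en prise): it carries flag P.
By R3 (it carries flag P, it carries flag Y): it has marker E.
By R11 (it has moved this turn, it can castle, it has marker E): it meets criterion H.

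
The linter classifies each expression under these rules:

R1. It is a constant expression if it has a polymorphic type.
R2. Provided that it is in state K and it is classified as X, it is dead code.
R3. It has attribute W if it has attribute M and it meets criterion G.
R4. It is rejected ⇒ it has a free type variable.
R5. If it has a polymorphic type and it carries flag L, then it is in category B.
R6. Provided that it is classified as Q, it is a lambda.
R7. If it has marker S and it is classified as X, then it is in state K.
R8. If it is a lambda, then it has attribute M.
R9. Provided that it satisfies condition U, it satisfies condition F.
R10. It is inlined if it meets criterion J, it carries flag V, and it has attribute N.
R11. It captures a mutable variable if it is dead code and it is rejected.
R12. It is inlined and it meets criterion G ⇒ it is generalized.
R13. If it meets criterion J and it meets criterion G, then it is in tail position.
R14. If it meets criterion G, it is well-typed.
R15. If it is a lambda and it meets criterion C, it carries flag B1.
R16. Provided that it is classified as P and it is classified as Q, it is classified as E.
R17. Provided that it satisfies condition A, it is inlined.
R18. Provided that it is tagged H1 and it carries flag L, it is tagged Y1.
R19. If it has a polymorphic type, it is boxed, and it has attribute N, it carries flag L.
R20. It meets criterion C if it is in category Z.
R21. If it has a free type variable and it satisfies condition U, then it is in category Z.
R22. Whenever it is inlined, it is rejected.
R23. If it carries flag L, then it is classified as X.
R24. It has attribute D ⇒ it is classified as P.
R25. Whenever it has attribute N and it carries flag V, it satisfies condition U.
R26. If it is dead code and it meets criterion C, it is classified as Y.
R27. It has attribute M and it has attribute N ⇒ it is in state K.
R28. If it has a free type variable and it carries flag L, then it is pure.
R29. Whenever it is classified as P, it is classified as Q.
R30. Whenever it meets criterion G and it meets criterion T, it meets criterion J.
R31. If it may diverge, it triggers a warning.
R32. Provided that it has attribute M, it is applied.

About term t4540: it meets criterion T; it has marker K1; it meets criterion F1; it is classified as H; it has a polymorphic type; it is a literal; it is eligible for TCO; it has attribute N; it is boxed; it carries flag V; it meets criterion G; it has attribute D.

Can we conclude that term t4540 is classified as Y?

Yes

By R19 (it has a polymorphic type, it is boxed, it has attribute N): it carries flag L.
By R23 (it carries flag L): it is classified as X.
By R24 (it has attribute D): it is classified as P.
By R25 (it has attribute N, it carries flag V): it satisfies condition U.
By R29 (it is classified as P): it is classified as Q.
By R30 (it meets criterion G, it meets criterion T): it meets criterion J.
By R6 (it is classified as Q): it is a lambda.
By R8 (it is a lambda): it has attribute M.
By R10 (it meets criterion J, it carries flag V, it has attribute N): it is inlined.
By R22 (it is inlined): it is rejected.
By R27 (it has attribute M, it has attribute N): it is in state K.
By R2 (it is in state K, it is classified as X): it is dead code.
By R4 (it is rejected): it has a free type variable.
By R21 (it has a free type variable, it satisfies condition U): it is in category Z.
By R20 (it is in category Z): it meets criterion C.
By R26 (it is dead code, it meets criterion C): it is classified as Y.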